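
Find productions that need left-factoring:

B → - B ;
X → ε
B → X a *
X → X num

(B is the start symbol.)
Left-factoring is needed when two productions for the same non-terminal
share a common prefix on the right-hand side.

Productions for B:
  B → - B ;
  B → X a *
Productions for X:
  X → ε
  X → X num

No common prefixes found.

Answer: No, left-factoring is not needed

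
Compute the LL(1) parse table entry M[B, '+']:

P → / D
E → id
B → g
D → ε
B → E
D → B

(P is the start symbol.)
To find M[B, '+'], we find productions for B where '+' is in the predict set (PREDICT(N → α) = (FIRST(α) \ {ε}) ∪ (FOLLOW(N) if α ⇒* ε)).

Relevant sets:
  FIRST(E) = { 'id' }

B → g: PREDICT = { 'g' }
B → E: PREDICT = { 'id' }

M[B, '+'] is empty (no production applies)

Answer: Empty (error entry)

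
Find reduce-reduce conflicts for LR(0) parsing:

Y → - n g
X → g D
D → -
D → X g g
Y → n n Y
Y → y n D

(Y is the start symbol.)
A reduce-reduce conflict occurs when an LR(0) state has two complete items [A → α .] and [B → β .] — both call for a reduction, and with no lookahead the parser cannot choose between them.

Augment with Y' → Y and build the canonical LR(0) collection (I0 = CLOSURE({[Y' → . Y]}), then GOTO on every symbol after a dot until no new states appear). It has 17 states:
  I0: { [Y → . - n g], [Y → . n n Y], [Y → . y n D], [Y' → . Y] }  — shift
  I1: { [Y → - . n g] }  — shift
  I2: { [Y' → Y .] }  — accept
  I3: { [Y → n . n Y] }  — shift
  I4: { [Y → y . n D] }  — shift
  I5: { [D → . -], [D → . X g g], [X → . g D], [Y → y n . D] }  — shift
  I6: { [D → - .] }  — reduce
  I7: { [Y → y n D .] }  — reduce
  I8: { [D → X . g g] }  — shift
  I9: { [D → . -], [D → . X g g], [X → . g D], [X → g . D] }  — shift
  I10: { [X → g D .] }  — reduce
  I11: { [D → X g . g] }  — shift
  I12: { [D → X g g .] }  — reduce
  I13: { [Y → . - n g], [Y → . n n Y], [Y → . y n D], [Y → n n . Y] }  — shift
  I14: { [Y → n n Y .] }  — reduce
  I15: { [Y → - n . g] }  — shift
  I16: { [Y → - n g .] }  — reduce

No state contains more than one complete item.

Answer: No reduce-reduce conflicts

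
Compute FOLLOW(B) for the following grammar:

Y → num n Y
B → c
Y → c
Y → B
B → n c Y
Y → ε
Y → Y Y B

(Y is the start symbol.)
{ $, 'c', 'n', 'num' }

To compute FOLLOW(B), find every occurrence of B on a right-hand side N → α B β: add FIRST(β) \ {ε}, and if β is empty or nullable also add FOLLOW(N). Iterate to a fixed point.

In Y → B: B is at the end, add FOLLOW(Y)
In Y → Y Y B: B is at the end, add FOLLOW(Y)

The FOLLOW sets referred to above (computed the same way, to a fixed point):
  FOLLOW(Y) = { $, 'c', 'n', 'num' }

Taking the union: FOLLOW(B) = { $, 'c', 'n', 'num' }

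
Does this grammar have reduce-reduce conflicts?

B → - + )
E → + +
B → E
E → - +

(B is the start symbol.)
Augment with B' → B and build the canonical LR(0) collection (I0 = CLOSURE({[B' → . B]}), then GOTO on every symbol after a dot until no new states appear). It has 8 states:
  I0: { [B → . - + )], [B → . E], [B' → . B], [E → . + +], [E → . - +] }  — shift
  I1: { [E → + . +] }  — shift
  I2: { [B → - . + )], [E → - . +] }  — shift
  I3: { [B' → B .] }  — accept
  I4: { [B → E .] }  — reduce
  I5: { [B → - + . )], [E → - + .] }  — shift, reduce
  I6: { [B → - + ) .] }  — reduce
  I7: { [E → + + .] }  — reduce

No state contains more than one complete item.

Answer: No reduce-reduce conflicts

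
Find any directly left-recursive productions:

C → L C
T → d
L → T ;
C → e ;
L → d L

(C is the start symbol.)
No direct left recursion

C → L C: starts with L
T → d: starts with d
L → T ;: starts with T
C → e ;: starts with e
L → d L: starts with d

No direct left recursion found.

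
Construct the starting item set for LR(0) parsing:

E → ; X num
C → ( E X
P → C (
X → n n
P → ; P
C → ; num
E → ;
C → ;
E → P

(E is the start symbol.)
{ [C → . ( E X], [C → . ; num], [C → . ;], [E → . ; X num], [E → . ;], [E → . P], [E' → . E], [P → . ; P], [P → . C (] }

First, augment the grammar with E' → E
I₀ = CLOSURE({ [E' → . E] }):
  [E' → . E] has the dot before E: add [E → . ; X num], [E → . ;], [E → . P]
  [E → . P] has the dot before P: add [P → . C (], [P → . ; P]
  [P → . C (] has the dot before C: add [C → . ( E X], [C → . ; num], [C → . ;]
No further items can be added.

I₀ = { [C → . ( E X], [C → . ; num], [C → . ;], [E → . ; X num], [E → . ;], [E → . P], [E' → . E], [P → . ; P], [P → . C (] }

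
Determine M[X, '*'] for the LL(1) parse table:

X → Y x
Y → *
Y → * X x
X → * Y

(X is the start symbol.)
X → Y x, X → * Y

To find M[X, '*'], we find productions for X where '*' is in the predict set (PREDICT(N → α) = (FIRST(α) \ {ε}) ∪ (FOLLOW(N) if α ⇒* ε)).

Relevant sets:
  FIRST(Y) = { '*' }

X → Y x: PREDICT = { '*' }
  '*' is in predict set, so this production goes in M[X, '*']
X → * Y: PREDICT = { '*' }
  '*' is in predict set, so this production goes in M[X, '*']

M[X, '*'] = X → Y x, X → * Y  (a multiply-defined cell — the grammar is not LL(1))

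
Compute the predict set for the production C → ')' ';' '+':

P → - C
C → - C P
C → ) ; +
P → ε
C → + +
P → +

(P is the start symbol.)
{ ')' }

PREDICT(C → ')' ';' '+') = (FIRST(RHS) \ {ε}) ∪ (FOLLOW(C) if ε ∈ FIRST(RHS), i.e. RHS ⇒* ε)
FIRST(')' ';' '+') = { ')' }
ε ∉ FIRST(')' ';' '+'), so FOLLOW(C) is not added.
PREDICT(C → ')' ';' '+') = { ')' }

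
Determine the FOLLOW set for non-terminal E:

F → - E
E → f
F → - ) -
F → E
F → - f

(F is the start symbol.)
In F → - E: E is at the end, add FOLLOW(F)
In F → E: E is at the end, add FOLLOW(F)

The FOLLOW sets referred to above (computed the same way, to a fixed point):
  FOLLOW(F) = { $ }

Taking the union: FOLLOW(E) = { $ }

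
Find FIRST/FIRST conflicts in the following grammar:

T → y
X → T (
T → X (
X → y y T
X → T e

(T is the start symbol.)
Yes. T → y / T → X '(' on { 'y' }; X → T '(' / X → y y T on { 'y' }; X → T '(' / X → T e on { 'y' }; X → y y T / X → T e on { 'y' }

A FIRST/FIRST conflict occurs when two productions N → α and N → β for the same non-terminal have FIRST(α) ∩ FIRST(β) ≠ ∅ (with ε ∈ FIRST of a nullable right-hand side, so two nullable alternatives also conflict).

FIRST sets of the non-terminals at (or reachable through a nullable prefix from) the front of some alternative:
  FIRST(X) = { 'y' }
  FIRST(T) = { 'y' }

Productions for T:
  T → y: FIRST = { 'y' }
  T → X (: FIRST = { 'y' }
Productions for X:
  X → T (: FIRST = { 'y' }
  X → y y T: FIRST = { 'y' }
  X → T e: FIRST = { 'y' }

Conflict for T: T → y and T → X (
  Overlap: { 'y' }
Conflict for X: X → T ( and X → y y T
  Overlap: { 'y' }
Conflict for X: X → T ( and X → T e
  Overlap: { 'y' }
Conflict for X: X → y y T and X → T e
  Overlap: { 'y' }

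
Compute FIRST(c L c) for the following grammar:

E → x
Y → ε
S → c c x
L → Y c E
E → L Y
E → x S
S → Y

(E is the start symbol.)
{ 'c' }

To compute FIRST(c L c), process the symbols left to right:
Symbol c is a terminal. Add 'c' and stop.
FIRST(c L c) = { 'c' }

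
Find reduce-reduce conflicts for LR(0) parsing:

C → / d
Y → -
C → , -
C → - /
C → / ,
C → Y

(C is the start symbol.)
No reduce-reduce conflicts

Augment with C' → C and build the canonical LR(0) collection (I0 = CLOSURE({[C' → . C]}), then GOTO on every symbol after a dot until no new states appear). It has 10 states:
  I0: { [C → . , -], [C → . - /], [C → . / ,], [C → . / d], [C → . Y], [C' → . C], [Y → . -] }  — shift
  I1: { [C → , . -] }  — shift
  I2: { [C → - . /], [Y → - .] }  — shift, reduce
  I3: { [C → / . ,], [C → / . d] }  — shift
  I4: { [C' → C .] }  — accept
  I5: { [C → Y .] }  — reduce
  I6: { [C → / , .] }  — reduce
  I7: { [C → / d .] }  — reduce
  I8: { [C → - / .] }  — reduce
  I9: { [C → , - .] }  — reduce

No state contains more than one complete item.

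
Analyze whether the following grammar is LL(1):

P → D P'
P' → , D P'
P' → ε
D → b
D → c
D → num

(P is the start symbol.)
Yes, the grammar is LL(1).

Relevant sets:
  FOLLOW(P') = { $ }

For P':
  PREDICT(P' → ',' D P') = { ',' }
  PREDICT(P' → ε) = { $ }
For D:
  PREDICT(D → b) = { 'b' }
  PREDICT(D → c) = { 'c' }
  PREDICT(D → num) = { 'num' }
P has a single production, so nothing to check there.

All predict sets are disjoint. The grammar IS LL(1).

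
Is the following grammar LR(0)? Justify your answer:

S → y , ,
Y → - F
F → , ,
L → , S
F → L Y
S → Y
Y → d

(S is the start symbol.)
Augment with S' → S and build the canonical LR(0) collection (I0 = CLOSURE({[S' → . S]}), then GOTO on every symbol after a dot until no new states appear). It has 14 states:
  I0: { [S → . Y], [S → . y , ,], [S' → . S], [Y → . - F], [Y → . d] }  — shift
  I1: { [F → . , ,], [F → . L Y], [L → . , S], [Y → - . F] }  — shift
  I2: { [S' → S .] }  — accept
  I3: { [S → Y .] }  — reduce
  I4: { [Y → d .] }  — reduce
  I5: { [S → y . , ,] }  — shift
  I6: { [S → y , . ,] }  — shift
  I7: { [S → y , , .] }  — reduce
  I8: { [F → , . ,], [L → , . S], [S → . Y], [S → . y , ,], [Y → . - F], [Y → . d] }  — shift
  I9: { [Y → - F .] }  — reduce
  I10: { [F → L . Y], [Y → . - F], [Y → . d] }  — shift
  I11: { [F → L Y .] }  — reduce
  I12: { [F → , , .] }  — reduce
  I13: { [L → , S .] }  — reduce

Every state is either a pure shift/goto state or contains exactly one complete item and nothing to shift — no conflicts. The grammar is LR(0).

Answer: Yes, the grammar is LR(0)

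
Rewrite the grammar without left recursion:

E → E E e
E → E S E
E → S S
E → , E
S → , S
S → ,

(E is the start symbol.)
E is directly left-recursive. The standard transformation for
  A → A α₁ | ... | A α_m | β₁ | ... | β_n
is
  A  → β₁ A' | ... | β_n A'
  A' → α₁ A' | ... | α_m A' | ε

E → S S becomes E → S S E'
E → , E becomes E → , E E'
E → E E e becomes E' → E e E'
E → E S E becomes E' → S E E'
Add E' → ε

Productions for other non-terminals are unchanged:
  S → , S
  S → ,

Resulting grammar:
E → S S E'
E → , E E'
E' → E e E'
E' → S E E'
E' → ε
S → , S
S → ,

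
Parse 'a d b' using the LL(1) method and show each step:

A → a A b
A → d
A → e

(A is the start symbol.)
LL(1) parsing maintains a stack (initially the start symbol over $) and the input. At each step: if the stack top is a terminal, match it against the current input token; if it is a non-terminal N, replace it with the RHS of M[N, lookahead] (the unique production whose predict set contains the lookahead).

Stack is shown with the top on the left.

Stack    Input    Action
------------------------
A $      a d b $  output A → a A b
a A b $  a d b $  match 'a'
A b $    d b $    output A → d
d b $    d b $    match 'd'
b $      b $      match 'b'
$        $        accept

The string is accepted.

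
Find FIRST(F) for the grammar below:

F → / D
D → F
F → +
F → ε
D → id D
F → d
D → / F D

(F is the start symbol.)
To compute FIRST(F), examine every production with F on the left-hand side, reading each right-hand side left to right until a non-nullable symbol is reached.

From F → / D:
  - '/' is a terminal: add '/' and stop
From F → +:
  - '+' is a terminal: add '+' and stop
From F → ε:
  - ε-production, so ε ∈ FIRST(F)
From F → d:
  - d is a terminal: add 'd' and stop

Collecting: FIRST(F) = { '+', '/', 'd', ε }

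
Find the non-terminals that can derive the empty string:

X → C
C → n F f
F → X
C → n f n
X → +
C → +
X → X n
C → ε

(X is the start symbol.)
A non-terminal is nullable if it can derive ε (the empty string): either it has an ε-production, or it has a production whose right-hand side consists entirely of nullable non-terminals.

ε-productions: C → ε
So C is immediately nullable.
X → C: every symbol on the right is nullable, so X is nullable too.
F → X: every symbol on the right is nullable, so F is nullable too.
Every non-terminal is now nullable.
Nullable = { 'C', 'F', 'X' }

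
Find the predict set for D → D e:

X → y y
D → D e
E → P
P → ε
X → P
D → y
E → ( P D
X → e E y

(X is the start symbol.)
{ 'y' }

PREDICT(D → D e) = (FIRST(RHS) \ {ε}) ∪ (FOLLOW(D) if ε ∈ FIRST(RHS), i.e. RHS ⇒* ε)
FIRST(D) = { 'y' }
FIRST(D e) = { 'y' }
ε ∉ FIRST(D e), so FOLLOW(D) is not added.
PREDICT(D → D e) = { 'y' }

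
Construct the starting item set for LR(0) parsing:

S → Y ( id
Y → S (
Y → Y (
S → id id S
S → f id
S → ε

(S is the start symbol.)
First, augment the grammar with S' → S
I₀ = CLOSURE({ [S' → . S] }):
  [S' → . S] has the dot before S: add [S → . Y ( id], [S → . id id S], [S → . f id], [S → .]
  [S → . Y ( id] has the dot before Y: add [Y → . S (], [Y → . Y (]
No further items can be added.

I₀ = { [S → . Y ( id], [S → . f id], [S → . id id S], [S → .], [S' → . S], [Y → . S (], [Y → . Y (] }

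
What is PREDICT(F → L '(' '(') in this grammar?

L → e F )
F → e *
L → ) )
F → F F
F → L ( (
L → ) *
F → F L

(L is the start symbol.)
PREDICT(F → L '(' '(') = (FIRST(RHS) \ {ε}) ∪ (FOLLOW(F) if ε ∈ FIRST(RHS), i.e. RHS ⇒* ε)
FIRST(L) = { ')', 'e' }
FIRST(L '(' '(') = { ')', 'e' }
ε ∉ FIRST(L '(' '('), so FOLLOW(F) is not added.
PREDICT(F → L '(' '(') = { ')', 'e' }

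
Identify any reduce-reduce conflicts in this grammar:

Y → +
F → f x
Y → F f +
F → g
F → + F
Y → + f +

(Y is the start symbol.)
A reduce-reduce conflict occurs when an LR(0) state has two complete items [A → α .] and [B → β .] — both call for a reduction, and with no lookahead the parser cannot choose between them.

Augment with Y' → Y and build the canonical LR(0) collection (I0 = CLOSURE({[Y' → . Y]}), then GOTO on every symbol after a dot until no new states appear). It has 13 states:
  I0: { [F → . + F], [F → . f x], [F → . g], [Y → . + f +], [Y → . +], [Y → . F f +], [Y' → . Y] }  — shift
  I1: { [F → + . F], [F → . + F], [F → . f x], [F → . g], [Y → + . f +], [Y → + .] }  — shift, reduce
  I2: { [Y → F . f +] }  — shift
  I3: { [Y' → Y .] }  — accept
  I4: { [F → f . x] }  — shift
  I5: { [F → g .] }  — reduce
  I6: { [F → f x .] }  — reduce
  I7: { [Y → F f . +] }  — shift
  I8: { [Y → F f + .] }  — reduce
  I9: { [F → + . F], [F → . + F], [F → . f x], [F → . g] }  — shift
  I10: { [F → + F .] }  — reduce
  I11: { [F → f . x], [Y → + f . +] }  — shift
  I12: { [Y → + f + .] }  — reduce

No state contains more than one complete item.

Answer: No reduce-reduce conflicts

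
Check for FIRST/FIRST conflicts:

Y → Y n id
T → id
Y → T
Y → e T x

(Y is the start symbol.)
A FIRST/FIRST conflict occurs when two productions N → α and N → β for the same non-terminal have FIRST(α) ∩ FIRST(β) ≠ ∅ (with ε ∈ FIRST of a nullable right-hand side, so two nullable alternatives also conflict).

FIRST sets of the non-terminals at (or reachable through a nullable prefix from) the front of some alternative:
  FIRST(Y) = { 'e', 'id' }
  FIRST(T) = { 'id' }

Productions for Y:
  Y → Y n id: FIRST = { 'e', 'id' }
  Y → T: FIRST = { 'id' }
  Y → e T x: FIRST = { 'e' }
T has only one production, so no FIRST/FIRST conflict is possible there.

Conflict for Y: Y → Y n id and Y → T
  Overlap: { 'id' }
Conflict for Y: Y → Y n id and Y → e T x
  Overlap: { 'e' }

Answer: Yes. Y → Y n id / Y → T on { 'id' }; Y → Y n id / Y → e T x on { 'e' }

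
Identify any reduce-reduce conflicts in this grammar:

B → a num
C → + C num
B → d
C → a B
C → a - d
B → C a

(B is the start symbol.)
Augment with B' → B and build the canonical LR(0) collection (I0 = CLOSURE({[B' → . B]}), then GOTO on every symbol after a dot until no new states appear). It has 14 states:
  I0: { [B → . C a], [B → . a num], [B → . d], [B' → . B], [C → . + C num], [C → . a - d], [C → . a B] }  — shift
  I1: { [C → + . C num], [C → . + C num], [C → . a - d], [C → . a B] }  — shift
  I2: { [B' → B .] }  — accept
  I3: { [B → C . a] }  — shift
  I4: { [B → . C a], [B → . a num], [B → . d], [B → a . num], [C → . + C num], [C → . a - d], [C → . a B], [C → a . - d], [C → a . B] }  — shift
  I5: { [B → d .] }  — reduce
  I6: { [C → a - . d] }  — shift
  I7: { [C → a B .] }  — reduce
  I8: { [B → a num .] }  — reduce
  I9: { [C → a - d .] }  — reduce
  I10: { [B → C a .] }  — reduce
  I11: { [C → + C . num] }  — shift
  I12: { [B → . C a], [B → . a num], [B → . d], [C → . + C num], [C → . a - d], [C → . a B], [C → a . - d], [C → a . B] }  — shift
  I13: { [C → + C num .] }  — reduce

No state contains more than one complete item.

Answer: No reduce-reduce conflicts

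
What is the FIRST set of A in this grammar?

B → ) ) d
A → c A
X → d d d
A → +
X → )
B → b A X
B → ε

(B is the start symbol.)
To compute FIRST(A), examine every production with A on the left-hand side, reading each right-hand side left to right until a non-nullable symbol is reached.

From A → c A:
  - c is a terminal: add 'c' and stop
From A → +:
  - '+' is a terminal: add '+' and stop

Collecting: FIRST(A) = { '+', 'c' }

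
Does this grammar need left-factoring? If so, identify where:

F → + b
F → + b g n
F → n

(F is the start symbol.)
Yes, F has productions with common prefix '+ b'

Left-factoring is needed when two productions for the same non-terminal
share a common prefix on the right-hand side.

Productions for F:
  F → + b
  F → + b g n
  F → n

Found common prefix '+ b' in productions for F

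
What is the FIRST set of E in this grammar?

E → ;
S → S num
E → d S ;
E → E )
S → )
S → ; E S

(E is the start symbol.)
{ ';', 'd' }

From E → ;:
  - ';' is a terminal: add ';' and stop
From E → d S ;:
  - d is a terminal: add 'd' and stop
From E → E ):
  - E is the symbol being defined: contributes nothing new
    E is not nullable, so stop

Collecting: FIRST(E) = { ';', 'd' }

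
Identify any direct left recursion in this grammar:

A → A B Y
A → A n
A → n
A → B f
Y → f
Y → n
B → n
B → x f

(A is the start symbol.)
Yes, A is left-recursive

Direct left recursion occurs when N → N α for some non-terminal N (the right-hand side begins with the left-hand side itself).

A → A B Y: LEFT RECURSIVE (starts with A)
A → A n: LEFT RECURSIVE (starts with A)
A → n: starts with n
A → B f: starts with B
Y → f: starts with f
Y → n: starts with n
B → n: starts with n
B → x f: starts with x

The grammar has direct left recursion on: A.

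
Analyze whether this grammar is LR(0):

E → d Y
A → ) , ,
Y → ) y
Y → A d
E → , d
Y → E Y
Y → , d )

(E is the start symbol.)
A grammar is LR(0) if no state in the canonical LR(0) collection has:
  - both a shift item (dot before a terminal) and a complete item (shift-reduce conflict), or
  - two or more complete items (reduce-reduce conflict; the accept item [E' → E .] counts as a complete item here).

Augment with E' → E and build the canonical LR(0) collection (I0 = CLOSURE({[E' → . E]}), then GOTO on every symbol after a dot until no new states appear). It has 17 states:
  I0: { [E → . , d], [E → . d Y], [E' → . E] }  — shift
  I1: { [E → , . d] }  — shift
  I2: { [E' → E .] }  — accept
  I3: { [A → . ) , ,], [E → . , d], [E → . d Y], [E → d . Y], [Y → . ) y], [Y → . , d )], [Y → . A d], [Y → . E Y] }  — shift
  I4: { [A → ) . , ,], [Y → ) . y] }  — shift
  I5: { [E → , . d], [Y → , . d )] }  — shift
  I6: { [Y → A . d] }  — shift
  I7: { [A → . ) , ,], [E → . , d], [E → . d Y], [Y → . ) y], [Y → . , d )], [Y → . A d], [Y → . E Y], [Y → E . Y] }  — shift
  I8: { [E → d Y .] }  — reduce
  I9: { [Y → E Y .] }  — reduce
  I10: { [Y → A d .] }  — reduce
  I11: { [E → , d .], [Y → , d . )] }  — shift, reduce
  I12: { [Y → , d ) .] }  — reduce
  I13: { [A → ) , . ,] }  — shift
  I14: { [Y → ) y .] }  — reduce
  I15: { [A → ) , , .] }  — reduce
  I16: { [E → , d .] }  — reduce

Conflict in state I11:
  Shift-reduce conflict between [E → , d .] and [Y → , d . )]
So the grammar is NOT LR(0).

Answer: No. Shift-reduce conflict between [E → , d .] and [Y → , d . )]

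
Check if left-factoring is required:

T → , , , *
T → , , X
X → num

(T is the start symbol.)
Yes, T has productions with common prefix ', ,'

Left-factoring is needed when two productions for the same non-terminal
share a common prefix on the right-hand side.

Productions for T:
  T → , , , *
  T → , , X

Found common prefix ', ,' in productions for T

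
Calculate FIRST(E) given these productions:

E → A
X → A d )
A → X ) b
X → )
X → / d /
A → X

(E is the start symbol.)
To compute FIRST(E), examine every production with E on the left-hand side, reading each right-hand side left to right until a non-nullable symbol is reached.

FIRST sets of the other non-terminals involved (by the same procedure, iterated to a fixed point):
  FIRST(A) = { ')', '/' }

From E → A:
  - A is a non-terminal: add FIRST(A) \ {ε} = { ')', '/' }
    A is not nullable, so stop

Collecting: FIRST(E) = { ')', '/' }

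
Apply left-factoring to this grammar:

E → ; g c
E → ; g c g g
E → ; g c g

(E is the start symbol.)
Left-factoring transforms A → αβ₁ | αβ₂ into A → αA' and A' → β₁ | β₂
(α is the longest common prefix among the alternatives). Repeat until
no nonterminal has two alternatives with a common prefix.

Round 1: E has alternatives sharing prefix '; g c'. Introduce E': E → ; g c E'
  Add: E' → ε
  Add: E' → g g
  Add: E' → g

Round 2: E' has alternatives sharing prefix 'g'. Introduce E'': E' → g E''
  Add: E'' → g
  Add: E'' → ε

No remaining common prefixes — done.

Resulting grammar:
E → ; g c E'
E' → ε
E' → g E''
E'' → g
E'' → ε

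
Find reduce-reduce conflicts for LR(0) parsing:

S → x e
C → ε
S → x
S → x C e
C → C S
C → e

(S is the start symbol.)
Yes — I2: [C → .] vs [S → x .]; I4: [C → e .] vs [S → x e .]

Augment with S' → S and build the canonical LR(0) collection (I0 = CLOSURE({[S' → . S]}), then GOTO on every symbol after a dot until no new states appear). It has 7 states:
  I0: { [S → . x C e], [S → . x e], [S → . x], [S' → . S] }  — shift
  I1: { [S' → S .] }  — accept
  I2: { [C → . C S], [C → . e], [C → .], [S → x . C e], [S → x . e], [S → x .] }  — shift, 2 reduces
  I3: { [C → C . S], [S → . x C e], [S → . x e], [S → . x], [S → x C . e] }  — shift
  I4: { [C → e .], [S → x e .] }  — 2 reduces
  I5: { [C → C S .] }  — reduce
  I6: { [S → x C e .] }  — reduce

I2 contains complete items [C → .], [S → x .] — reduce-reduce conflict.
I4 contains complete items [C → e .], [S → x e .] — reduce-reduce conflict.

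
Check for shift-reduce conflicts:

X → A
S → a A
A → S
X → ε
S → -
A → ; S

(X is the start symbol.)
Yes — I0: [X → .] vs [A → . ; S]

A shift-reduce conflict occurs when an LR(0) state has both:
  - a complete (reduce) item [A → α .] (dot at the end), and
  - a shift item [B → β . c γ] (dot before a terminal).

Augment with X' → X and build the canonical LR(0) collection (I0 = CLOSURE({[X' → . X]}), then GOTO on every symbol after a dot until no new states appear). It has 9 states:
  I0: { [A → . ; S], [A → . S], [S → . -], [S → . a A], [X → . A], [X → .], [X' → . X] }  — shift, reduce
  I1: { [S → - .] }  — reduce
  I2: { [A → ; . S], [S → . -], [S → . a A] }  — shift
  I3: { [X → A .] }  — reduce
  I4: { [A → S .] }  — reduce
  I5: { [X' → X .] }  — accept
  I6: { [A → . ; S], [A → . S], [S → . -], [S → . a A], [S → a . A] }  — shift
  I7: { [S → a A .] }  — reduce
  I8: { [A → ; S .] }  — reduce

I0 contains reduce item [X → .] and shift items [A → . ; S], [S → . -], [S → . a A] — shift-reduce conflict.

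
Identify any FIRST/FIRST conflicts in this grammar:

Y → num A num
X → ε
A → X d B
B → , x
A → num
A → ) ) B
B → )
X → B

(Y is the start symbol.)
A FIRST/FIRST conflict occurs when two productions N → α and N → β for the same non-terminal have FIRST(α) ∩ FIRST(β) ≠ ∅ (with ε ∈ FIRST of a nullable right-hand side, so two nullable alternatives also conflict).

FIRST sets of the non-terminals at (or reachable through a nullable prefix from) the front of some alternative:
  FIRST(B) = { ')', ',' }
  FIRST(X) = { ')', ',', ε }

Productions for X:
  X → ε: FIRST = { ε }
  X → B: FIRST = { ')', ',' }
Productions for A:
  A → X d B: FIRST = { ')', ',', 'd' }
  A → num: FIRST = { 'num' }
  A → ) ) B: FIRST = { ')' }
Productions for B:
  B → , x: FIRST = { ',' }
  B → ): FIRST = { ')' }
Y has only one production, so no FIRST/FIRST conflict is possible there.

Conflict for A: A → X d B and A → ) ) B
  Overlap: { ')' }

Answer: Yes. A → X d B / A → ')' ')' B on { ')' }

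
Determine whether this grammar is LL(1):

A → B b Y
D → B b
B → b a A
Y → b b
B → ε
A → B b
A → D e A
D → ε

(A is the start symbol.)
No. Predict set conflict for A: { 'b' }

A grammar is LL(1) if for each non-terminal N with multiple productions, the predict sets of those productions are pairwise disjoint, where PREDICT(N → α) = (FIRST(α) \ {ε}) ∪ (FOLLOW(N) if α ⇒* ε).

Relevant sets:
  FIRST(B) = { 'b', ε }
  FIRST(D) = { 'b', ε }
  FOLLOW(D) = { 'e' }
  FOLLOW(B) = { 'b' }

For A:
  PREDICT(A → B b Y) = { 'b' }
  PREDICT(A → B b) = { 'b' }
  PREDICT(A → D e A) = { 'b', 'e' }
For D:
  PREDICT(D → B b) = { 'b' }
  PREDICT(D → ε) = { 'e' }
For B:
  PREDICT(B → b a A) = { 'b' }
  PREDICT(B → ε) = { 'b' }
Y has a single production, so nothing to check there.

Conflict found: Predict set conflict for A: { 'b' }
The grammar is NOT LL(1).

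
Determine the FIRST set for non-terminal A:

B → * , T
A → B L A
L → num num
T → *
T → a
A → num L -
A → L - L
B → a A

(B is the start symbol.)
To compute FIRST(A), examine every production with A on the left-hand side, reading each right-hand side left to right until a non-nullable symbol is reached.

FIRST sets of the other non-terminals involved (by the same procedure, iterated to a fixed point):
  FIRST(B) = { '*', 'a' }
  FIRST(L) = { 'num' }

From A → B L A:
  - B is a non-terminal: add FIRST(B) \ {ε} = { '*', 'a' }
    B is not nullable, so stop
From A → num L -:
  - num is a terminal: add 'num' and stop
From A → L - L:
  - L is a non-terminal: add FIRST(L) \ {ε} = { 'num' }
    L is not nullable, so stop

Collecting: FIRST(A) = { '*', 'a', 'num' }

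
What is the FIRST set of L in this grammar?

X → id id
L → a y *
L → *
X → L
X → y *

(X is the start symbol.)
To compute FIRST(L), examine every production with L on the left-hand side, reading each right-hand side left to right until a non-nullable symbol is reached.

From L → a y *:
  - a is a terminal: add 'a' and stop
From L → *:
  - '*' is a terminal: add '*' and stop

Collecting: FIRST(L) = { '*', 'a' }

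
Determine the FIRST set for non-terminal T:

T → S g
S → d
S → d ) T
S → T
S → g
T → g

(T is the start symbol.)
{ 'd', 'g' }

FIRST sets of the other non-terminals involved (by the same procedure, iterated to a fixed point):
  FIRST(S) = { 'd', 'g' }

From T → S g:
  - S is a non-terminal: add FIRST(S) \ {ε} = { 'd', 'g' }
    S is not nullable, so stop
From T → g:
  - g is a terminal: add 'g' and stop

Collecting: FIRST(T) = { 'd', 'g' }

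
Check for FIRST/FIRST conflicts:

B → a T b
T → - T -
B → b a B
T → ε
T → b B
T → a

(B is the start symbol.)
Productions for B:
  B → a T b: FIRST = { 'a' }
  B → b a B: FIRST = { 'b' }
Productions for T:
  T → - T -: FIRST = { '-' }
  T → ε: FIRST = { ε }
  T → b B: FIRST = { 'b' }
  T → a: FIRST = { 'a' }

All alternatives of each non-terminal have pairwise disjoint FIRST sets.

Answer: No FIRST/FIRST conflicts.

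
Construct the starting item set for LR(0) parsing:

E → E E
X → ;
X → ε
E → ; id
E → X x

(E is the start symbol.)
{ [E → . ; id], [E → . E E], [E → . X x], [E' → . E], [X → . ;], [X → .] }

First, augment the grammar with E' → E
I₀ = CLOSURE({ [E' → . E] }):
  [E' → . E] has the dot before E: add [E → . E E], [E → . ; id], [E → . X x]
  [E → . X x] has the dot before X: add [X → . ;], [X → .]
No further items can be added.

I₀ = { [E → . ; id], [E → . E E], [E → . X x], [E' → . E], [X → . ;], [X → .] }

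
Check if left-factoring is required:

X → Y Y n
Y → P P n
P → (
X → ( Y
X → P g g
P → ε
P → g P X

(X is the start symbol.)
No, left-factoring is not needed

Left-factoring is needed when two productions for the same non-terminal
share a common prefix on the right-hand side.

Productions for X:
  X → Y Y n
  X → ( Y
  X → P g g
Productions for P:
  P → (
  P → ε
  P → g P X

No common prefixes found.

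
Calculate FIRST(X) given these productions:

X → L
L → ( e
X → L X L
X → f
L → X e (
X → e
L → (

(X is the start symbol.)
{ '(', 'e', 'f' }

To compute FIRST(X), examine every production with X on the left-hand side, reading each right-hand side left to right until a non-nullable symbol is reached.

FIRST sets of the other non-terminals involved (by the same procedure, iterated to a fixed point):
  FIRST(L) = { '(', 'e', 'f' }

From X → L:
  - L is a non-terminal: add FIRST(L) \ {ε} = { '(', 'e', 'f' }
    L is not nullable, so stop
From X → L X L:
  - L is a non-terminal: add FIRST(L) \ {ε} = { '(', 'e', 'f' }
    L is not nullable, so stop
From X → f:
  - f is a terminal: add 'f' and stop
From X → e:
  - e is a terminal: add 'e' and stop

Collecting: FIRST(X) = { '(', 'e', 'f' }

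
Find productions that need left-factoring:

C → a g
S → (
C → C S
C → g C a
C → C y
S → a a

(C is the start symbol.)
Yes, C has productions with common prefix 'C'

Left-factoring is needed when two productions for the same non-terminal
share a common prefix on the right-hand side.

Productions for C:
  C → a g
  C → C S
  C → g C a
  C → C y
Productions for S:
  S → (
  S → a a

Found common prefix 'C' in productions for C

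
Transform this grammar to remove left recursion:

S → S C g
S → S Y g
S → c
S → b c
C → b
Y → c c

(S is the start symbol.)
S → c S'
S → b c S'
S' → C g S'
S' → Y g S'
S' → ε
C → b
Y → c c

S is directly left-recursive. The standard transformation for
  A → A α₁ | ... | A α_m | β₁ | ... | β_n
is
  A  → β₁ A' | ... | β_n A'
  A' → α₁ A' | ... | α_m A' | ε

S → c becomes S → c S'
S → b c becomes S → b c S'
S → S C g becomes S' → C g S'
S → S Y g becomes S' → Y g S'
Add S' → ε

Productions for other non-terminals are unchanged:
  C → b
  Y → c c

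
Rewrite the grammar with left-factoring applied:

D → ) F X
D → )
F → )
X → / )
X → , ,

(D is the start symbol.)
D → ) D'
D' → F X
D' → ε
F → )
X → / )
X → , ,

Left-factoring transforms A → αβ₁ | αβ₂ into A → αA' and A' → β₁ | β₂
(α is the longest common prefix among the alternatives). Repeat until
no nonterminal has two alternatives with a common prefix.

Round 1: D has alternatives sharing prefix ')'. Introduce D': D → ) D'
  Add: D' → F X
  Add: D' → ε

No remaining common prefixes — done.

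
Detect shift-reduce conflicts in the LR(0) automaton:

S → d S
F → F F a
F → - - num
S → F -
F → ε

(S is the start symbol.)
Yes — I0: [F → .] vs [F → . - - num]; I2: [F → .] vs [F → . - - num]; I4: [F → .] vs [F → . - - num]; I6: [S → F - .] vs [F → - . - num]; I7: [F → .] vs [F → . - - num]

A shift-reduce conflict occurs when an LR(0) state has both:
  - a complete (reduce) item [A → α .] (dot at the end), and
  - a shift item [B → β . c γ] (dot before a terminal).

Augment with S' → S and build the canonical LR(0) collection (I0 = CLOSURE({[S' → . S]}), then GOTO on every symbol after a dot until no new states appear). It has 11 states:
  I0: { [F → . - - num], [F → . F F a], [F → .], [S → . F -], [S → . d S], [S' → . S] }  — shift, reduce
  I1: { [F → - . - num] }  — shift
  I2: { [F → . - - num], [F → . F F a], [F → .], [F → F . F a], [S → F . -] }  — shift, reduce
  I3: { [S' → S .] }  — accept
  I4: { [F → . - - num], [F → . F F a], [F → .], [S → . F -], [S → . d S], [S → d . S] }  — shift, reduce
  I5: { [S → d S .] }  — reduce
  I6: { [F → - . - num], [S → F - .] }  — shift, reduce
  I7: { [F → . - - num], [F → . F F a], [F → .], [F → F . F a], [F → F F . a] }  — shift, reduce
  I8: { [F → F F a .] }  — reduce
  I9: { [F → - - . num] }  — shift
  I10: { [F → - - num .] }  — reduce

I0 contains reduce item [F → .] and shift items [F → . - - num], [S → . d S] — shift-reduce conflict.
I2 contains reduce item [F → .] and shift items [F → . - - num], [S → F . -] — shift-reduce conflict.
I4 contains reduce item [F → .] and shift items [F → . - - num], [S → . d S] — shift-reduce conflict.
I6 contains reduce item [S → F - .] and shift item [F → - . - num] — shift-reduce conflict.
I7 contains reduce item [F → .] and shift items [F → . - - num], [F → F F . a] — shift-reduce conflict.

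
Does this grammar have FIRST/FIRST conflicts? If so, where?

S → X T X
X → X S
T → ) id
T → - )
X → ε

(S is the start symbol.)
A FIRST/FIRST conflict occurs when two productions N → α and N → β for the same non-terminal have FIRST(α) ∩ FIRST(β) ≠ ∅ (with ε ∈ FIRST of a nullable right-hand side, so two nullable alternatives also conflict).

FIRST sets of the non-terminals at (or reachable through a nullable prefix from) the front of some alternative:
  FIRST(X) = { ')', '-', ε }
  FIRST(S) = { ')', '-' }

Productions for X:
  X → X S: FIRST = { ')', '-' }
  X → ε: FIRST = { ε }
Productions for T:
  T → ) id: FIRST = { ')' }
  T → - ): FIRST = { '-' }
S has only one production, so no FIRST/FIRST conflict is possible there.

All alternatives of each non-terminal have pairwise disjoint FIRST sets.

Answer: No FIRST/FIRST conflicts.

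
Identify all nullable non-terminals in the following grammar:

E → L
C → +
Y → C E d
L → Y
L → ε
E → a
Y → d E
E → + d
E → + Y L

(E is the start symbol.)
A non-terminal is nullable if it can derive ε (the empty string): either it has an ε-production, or it has a production whose right-hand side consists entirely of nullable non-terminals.

ε-productions: L → ε
So L is immediately nullable.
E → L: every symbol on the right is nullable, so E is nullable too.
No further non-terminal can be added: every production for the remaining non-terminals contains a terminal or a non-nullable non-terminal.
Nullable = { 'E', 'L' }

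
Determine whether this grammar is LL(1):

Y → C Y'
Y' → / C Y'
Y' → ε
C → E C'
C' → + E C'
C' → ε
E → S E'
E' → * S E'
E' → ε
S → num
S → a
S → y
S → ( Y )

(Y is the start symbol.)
A grammar is LL(1) if for each non-terminal N with multiple productions, the predict sets of those productions are pairwise disjoint, where PREDICT(N → α) = (FIRST(α) \ {ε}) ∪ (FOLLOW(N) if α ⇒* ε).

Relevant sets:
  FOLLOW(Y') = { $, ')' }
  FOLLOW(C') = { $, ')', '/' }
  FOLLOW(E') = { $, ')', '+', '/' }

For Y':
  PREDICT(Y' → '/' C Y') = { '/' }
  PREDICT(Y' → ε) = { $, ')' }
For C':
  PREDICT(C' → '+' E C') = { '+' }
  PREDICT(C' → ε) = { $, ')', '/' }
For E':
  PREDICT(E' → '*' S E') = { '*' }
  PREDICT(E' → ε) = { $, ')', '+', '/' }
For S:
  PREDICT(S → num) = { 'num' }
  PREDICT(S → a) = { 'a' }
  PREDICT(S → y) = { 'y' }
  PREDICT(S → '(' Y ')') = { '(' }
Y, C, E have a single production, so nothing to check there.

All predict sets are disjoint. The grammar IS LL(1).

Answer: Yes, the grammar is LL(1).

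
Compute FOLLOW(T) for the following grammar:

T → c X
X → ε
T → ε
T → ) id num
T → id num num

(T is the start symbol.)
To compute FOLLOW(T), find every occurrence of T on a right-hand side N → α T β: add FIRST(β) \ {ε}, and if β is empty or nullable also add FOLLOW(N). Iterate to a fixed point.

T is the start symbol, so $ ∈ FOLLOW(T).
T does not occur on any right-hand side.

Taking the union: FOLLOW(T) = { $ }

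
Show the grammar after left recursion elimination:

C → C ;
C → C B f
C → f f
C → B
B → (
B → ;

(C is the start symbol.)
C is directly left-recursive. The standard transformation for
  A → A α₁ | ... | A α_m | β₁ | ... | β_n
is
  A  → β₁ A' | ... | β_n A'
  A' → α₁ A' | ... | α_m A' | ε

C → f f becomes C → f f C'
C → B becomes C → B C'
C → C ; becomes C' → ; C'
C → C B f becomes C' → B f C'
Add C' → ε

Productions for other non-terminals are unchanged:
  B → (
  B → ;

Resulting grammar:
C → f f C'
C → B C'
C' → ; C'
C' → B f C'
C' → ε
B → (
B → ;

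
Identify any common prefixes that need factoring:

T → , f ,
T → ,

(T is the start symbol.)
Left-factoring is needed when two productions for the same non-terminal
share a common prefix on the right-hand side.

Productions for T:
  T → , f ,
  T → ,

Found common prefix ',' in productions for T

Answer: Yes, T has productions with common prefix ','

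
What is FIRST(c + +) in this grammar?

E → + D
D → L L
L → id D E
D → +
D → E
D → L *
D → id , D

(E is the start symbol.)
To compute FIRST(c + +), process the symbols left to right:
Symbol c is a terminal. Add 'c' and stop.
FIRST(c + +) = { 'c' }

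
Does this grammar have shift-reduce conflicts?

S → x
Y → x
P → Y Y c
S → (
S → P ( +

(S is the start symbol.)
Augment with S' → S and build the canonical LR(0) collection (I0 = CLOSURE({[S' → . S]}), then GOTO on every symbol after a dot until no new states appear). It has 11 states:
  I0: { [P → . Y Y c], [S → . (], [S → . P ( +], [S → . x], [S' → . S], [Y → . x] }  — shift
  I1: { [S → ( .] }  — reduce
  I2: { [S → P . ( +] }  — shift
  I3: { [S' → S .] }  — accept
  I4: { [P → Y . Y c], [Y → . x] }  — shift
  I5: { [S → x .], [Y → x .] }  — 2 reduces
  I6: { [P → Y Y . c] }  — shift
  I7: { [Y → x .] }  — reduce
  I8: { [P → Y Y c .] }  — reduce
  I9: { [S → P ( . +] }  — shift
  I10: { [S → P ( + .] }  — reduce

No state contains both a complete item and a shift item.

Answer: No shift-reduce conflicts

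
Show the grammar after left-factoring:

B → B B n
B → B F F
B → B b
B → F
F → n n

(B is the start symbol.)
B → B B'
B' → B n
B' → F F
B' → b
B → F
F → n n

Left-factoring transforms A → αβ₁ | αβ₂ into A → αA' and A' → β₁ | β₂
(α is the longest common prefix among the alternatives). Repeat until
no nonterminal has two alternatives with a common prefix.

Round 1: B has alternatives sharing prefix 'B'. Introduce B': B → B B'
  Add: B' → B n
  Add: B' → F F
  Add: B' → b

No remaining common prefixes — done.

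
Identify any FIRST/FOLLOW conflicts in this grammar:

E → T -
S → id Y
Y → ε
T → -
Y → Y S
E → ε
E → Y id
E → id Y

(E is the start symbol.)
A FIRST/FOLLOW conflict occurs when a non-terminal N has a nullable alternative N → β (β ⇒* ε) and another alternative N → α with FIRST(α) ∩ FOLLOW(N) ≠ ∅: on such a lookahead the parser cannot decide between expanding α and letting N vanish via β.

Nullable non-terminals: E, Y.
FIRST sets used below: FIRST(T) = { '-' }, FIRST(Y) = { 'id', ε }, FIRST(S) = { 'id' }

E: nullable alternative(s) E → ε; FOLLOW(E) = { $ }
  E → T -: FIRST \ {ε} = { '-' } — disjoint from FOLLOW(E)
  E → ε: FIRST \ {ε} = { } — this is the only nullable alternative, skip
  E → Y id: FIRST \ {ε} = { 'id' } — disjoint from FOLLOW(E)
  E → id Y: FIRST \ {ε} = { 'id' } — disjoint from FOLLOW(E)

Y: nullable alternative(s) Y → ε; FOLLOW(Y) = { $, 'id' }
  Y → ε: FIRST \ {ε} = { } — this is the only nullable alternative, skip
  Y → Y S: FIRST \ {ε} = { 'id' } — overlaps FOLLOW(Y) on { 'id' }: CONFLICT

S, T have no nullable alternative, so no FIRST/FOLLOW check is needed there.

So the grammar has 1 FIRST/FOLLOW conflict (marked CONFLICT above).

Answer: Yes. Y → Y S with FOLLOW(Y) on { 'id' }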